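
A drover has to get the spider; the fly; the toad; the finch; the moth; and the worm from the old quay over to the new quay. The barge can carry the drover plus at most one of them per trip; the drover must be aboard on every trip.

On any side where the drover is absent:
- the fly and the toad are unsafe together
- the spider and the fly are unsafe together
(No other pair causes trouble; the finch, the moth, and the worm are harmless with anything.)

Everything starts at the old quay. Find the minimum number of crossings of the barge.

13

Counting alone: the drover can take at most 1 across per trip to the new quay, so moving all 6 needs at least 6 loaded trips out, with a return between consecutive ones — at least 11 crossings.
The safety rule pushes this higher. Following every safe sequence of crossings, the most of the 6 that can be at the new quay as the barge arrives there on crossing 11 is 5 — never all 6.
So no plan with fewer than 13 crossings exists, and this one achieves 13:
1. Drover goes to the new quay with the fly.
2. Drover goes back to the old quay alone.
3. Drover goes to the new quay with the spider.
4. Drover goes back to the old quay with the fly.
5. Drover goes to the new quay with the toad.
6. Drover goes back to the old quay alone.
7. Drover goes to the new quay with the finch.
8. Drover goes back to the old quay alone.
9. Drover goes to the new quay with the moth.
10. Drover goes back to the old quay alone.
11. Drover goes to the new quay with the worm.
12. Drover goes back to the old quay alone.
13. Drover goes to the new quay with the fly.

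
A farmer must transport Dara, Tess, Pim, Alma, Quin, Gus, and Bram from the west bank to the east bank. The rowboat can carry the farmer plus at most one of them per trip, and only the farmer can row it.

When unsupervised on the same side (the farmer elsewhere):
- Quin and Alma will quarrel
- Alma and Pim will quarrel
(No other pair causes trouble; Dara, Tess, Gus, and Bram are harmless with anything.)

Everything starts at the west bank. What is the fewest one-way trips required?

Counting alone: the farmer can take at most 1 across per trip to the east bank, so moving all 7 needs at least 7 loaded trips out, with a return between consecutive ones — at least 13 crossings.
The safety rule pushes this higher. Following every safe sequence of crossings, the most of the 7 that can be at the east bank as the rowboat arrives there on crossing 13 is 6 — never all 7.
So no plan with fewer than 15 crossings exists, and this one achieves 15:
1. Farmer goes to the east bank with Alma.  [the west bank: Bram, Dara, Gus, Pim, Quin, Tess | the east bank: Alma]
2. Farmer goes back to the west bank alone.  [the west bank: Bram, Dara, Gus, Pim, Quin, Tess | the east bank: Alma]
3. Farmer goes to the east bank with Dara.  [the west bank: Bram, Gus, Pim, Quin, Tess | the east bank: Alma, Dara]
4. Farmer goes back to the west bank alone.  [the west bank: Bram, Gus, Pim, Quin, Tess | the east bank: Alma, Dara]
5. Farmer goes to the east bank with Tess.  [the west bank: Bram, Gus, Pim, Quin | the east bank: Alma, Dara, Tess]
6. Farmer goes back to the west bank alone.  [the west bank: Bram, Gus, Pim, Quin | the east bank: Alma, Dara, Tess]
7. Farmer goes to the east bank with Pim.  [the west bank: Bram, Gus, Quin | the east bank: Alma, Dara, Pim, Tess]
8. Farmer goes back to the west bank with Alma.  [the west bank: Alma, Bram, Gus, Quin | the east bank: Dara, Pim, Tess]
9. Farmer goes to the east bank with Quin.  [the west bank: Alma, Bram, Gus | the east bank: Dara, Pim, Quin, Tess]
10. Farmer goes back to the west bank alone.  [the west bank: Alma, Bram, Gus | the east bank: Dara, Pim, Quin, Tess]
11. Farmer goes to the east bank with Gus.  [the west bank: Alma, Bram | the east bank: Dara, Gus, Pim, Quin, Tess]
12. Farmer goes back to the west bank alone.  [the west bank: Alma, Bram | the east bank: Dara, Gus, Pim, Quin, Tess]
13. Farmer goes to the east bank with Bram.  [the west bank: Alma | the east bank: Bram, Dara, Gus, Pim, Quin, Tess]
14. Farmer goes back to the west bank alone.  [the west bank: Alma | the east bank: Bram, Dara, Gus, Pim, Quin, Tess]
15. Farmer goes to the east bank with Alma.  [the west bank: — | the east bank: Alma, Bram, Dara, Gus, Pim, Quin, Tess]

15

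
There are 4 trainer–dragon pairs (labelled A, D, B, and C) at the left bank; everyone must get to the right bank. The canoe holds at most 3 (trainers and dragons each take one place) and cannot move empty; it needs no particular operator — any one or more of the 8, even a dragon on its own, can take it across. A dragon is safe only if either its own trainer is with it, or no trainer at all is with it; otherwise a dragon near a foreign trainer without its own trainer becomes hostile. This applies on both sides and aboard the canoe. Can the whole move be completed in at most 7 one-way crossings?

Counting alone: each trip to the right bank takes at most 3 across and each return brings at least 1 back, so after t trips out (and t−1 returns) at most 3t − (t−1) of the 8 are across; that first reaches 8 at t = 4, so at least 7 crossings are needed.
The safety rule pushes this higher. Following every safe sequence of crossings, the most of the 8 that can be at the right bank as the canoe arrives there on crossing 7 is 7 — never all 8.
So the move cannot be finished within 7 crossings. (The shortest complete plan takes 9:)
1. dragon A and trainer A cross → the right bank.
2. trainer A crosses ← the left bank.
3. dragon D, trainer A, and trainer D cross → the right bank.
4. dragon A and trainer A cross ← the left bank.
5. trainer A, trainer B, and trainer C cross → the right bank.
6. dragon D crosses ← the left bank.
7. dragon A and dragon D cross → the right bank.
8. dragon A crosses ← the left bank.
9. dragon A, dragon B, and dragon C cross → the right bank.

No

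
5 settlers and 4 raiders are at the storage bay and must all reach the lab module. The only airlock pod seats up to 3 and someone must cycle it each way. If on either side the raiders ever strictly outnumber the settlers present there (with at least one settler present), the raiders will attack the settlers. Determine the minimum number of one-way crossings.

7

Counting alone: each trip to the lab module takes at most 3 across and each return brings at least 1 back, so after t trips out (and t−1 returns) at most 3t − (t−1) of the 9 are across; that first reaches 9 at t = 4, so at least 7 crossings are needed.
The plan below uses exactly 7 crossings, so it is optimal:
1. 3 raiders → the lab module.  (the storage bay: 5S 1R; the lab module: 0S 3R)
2. 1 raider ← the storage bay.  (the storage bay: 5S 2R; the lab module: 0S 2R)
3. 3 settlers → the lab module.  (the storage bay: 2S 2R; the lab module: 3S 2R)
4. 1 settler ← the storage bay.  (the storage bay: 3S 2R; the lab module: 2S 2R)
5. 2 settlers and 1 raider → the lab module.  (the storage bay: 1S 1R; the lab module: 4S 3R)
6. 1 settler ← the storage bay.  (the storage bay: 2S 1R; the lab module: 3S 3R)
7. 2 settlers and 1 raider → the lab module.  (the storage bay: 0S 0R; the lab module: 5S 4R)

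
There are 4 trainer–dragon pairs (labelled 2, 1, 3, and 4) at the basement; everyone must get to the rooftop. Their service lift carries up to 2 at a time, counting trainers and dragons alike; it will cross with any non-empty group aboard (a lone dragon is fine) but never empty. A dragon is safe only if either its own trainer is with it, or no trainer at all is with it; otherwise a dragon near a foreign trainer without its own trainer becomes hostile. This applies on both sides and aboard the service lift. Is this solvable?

Following every safe sequence of crossings from the start, the most of the 8 that can be at the rooftop as the service lift arrives there on crossings 1, 3, 5 is 2, 3, 4 respectively; the best ever achieved is 4 of 8.
From crossing 7 on, no configuration arises that was not already reachable earlier: only 44 distinct safe configurations (who is on which side, and where the service lift is) can ever be reached, none of them has everyone across, and every continuation just revisits them. So no valid plan exists.

No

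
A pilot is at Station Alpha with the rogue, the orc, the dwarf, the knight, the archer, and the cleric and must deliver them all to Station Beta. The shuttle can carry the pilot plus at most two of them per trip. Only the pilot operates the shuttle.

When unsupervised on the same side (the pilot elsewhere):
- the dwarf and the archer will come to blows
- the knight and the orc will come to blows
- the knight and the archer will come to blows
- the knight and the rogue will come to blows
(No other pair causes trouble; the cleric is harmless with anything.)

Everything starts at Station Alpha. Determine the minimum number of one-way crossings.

7

Counting alone: the pilot can take at most 2 across per trip to Station Beta, so moving all 6 needs at least 3 loaded trips out, with a return between consecutive ones — at least 5 crossings.
The safety rule pushes this higher. Following every safe sequence of crossings, the most of the 6 that can be at Station Beta as the shuttle arrives there on crossing 5 is 5 — never all 6.
So no plan with fewer than 7 crossings exists, and this one achieves 7:
1. Pilot goes to Station Beta with the dwarf and the knight.
2. Pilot goes back to Station Alpha alone.
3. Pilot goes to Station Beta with the cleric.
4. Pilot goes back to Station Alpha alone.
5. Pilot goes to Station Beta with the orc and the rogue.
6. Pilot goes back to Station Alpha with the knight.
7. Pilot goes to Station Beta with the archer and the knight.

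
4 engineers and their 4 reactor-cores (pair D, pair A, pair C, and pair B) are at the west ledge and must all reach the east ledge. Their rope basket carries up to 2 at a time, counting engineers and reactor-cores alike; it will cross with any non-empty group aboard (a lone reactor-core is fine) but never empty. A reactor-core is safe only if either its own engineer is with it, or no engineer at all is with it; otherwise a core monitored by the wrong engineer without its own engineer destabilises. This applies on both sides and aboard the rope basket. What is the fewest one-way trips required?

impossible

Following every safe sequence of crossings from the start, the most of the 8 that can be at the east ledge as the rope basket arrives there on crossings 1, 3, 5 is 2, 3, 4 respectively; the best ever achieved is 4 of 8.
From crossing 7 on, no configuration arises that was not already reachable earlier: only 44 distinct safe configurations (who is on which side, and where the rope basket is) can ever be reached, none of them has everyone across, and every continuation just revisits them. So no valid plan exists.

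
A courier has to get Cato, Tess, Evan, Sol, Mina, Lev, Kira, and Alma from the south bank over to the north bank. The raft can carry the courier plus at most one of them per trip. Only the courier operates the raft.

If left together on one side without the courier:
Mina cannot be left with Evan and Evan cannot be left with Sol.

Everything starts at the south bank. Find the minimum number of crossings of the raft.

Counting alone: the courier can take at most 1 across per trip to the north bank, so moving all 8 needs at least 8 loaded trips out, with a return between consecutive ones — at least 15 crossings.
The safety rule pushes this higher. Following every safe sequence of crossings, the most of the 8 that can be at the north bank as the raft arrives there on crossing 15 is 7 — never all 8.
So no plan with fewer than 17 crossings exists, and this one achieves 17:
1. Courier goes to the north bank with Evan.  [the south bank: Alma, Cato, Kira, Lev, Mina, Sol, Tess | the north bank: Evan]
2. Courier goes back to the south bank alone.  [the south bank: Alma, Cato, Kira, Lev, Mina, Sol, Tess | the north bank: Evan]
3. Courier goes to the north bank with Cato.  [the south bank: Alma, Kira, Lev, Mina, Sol, Tess | the north bank: Cato, Evan]
4. Courier goes back to the south bank alone.  [the south bank: Alma, Kira, Lev, Mina, Sol, Tess | the north bank: Cato, Evan]
5. Courier goes to the north bank with Tess.  [the south bank: Alma, Kira, Lev, Mina, Sol | the north bank: Cato, Evan, Tess]
6. Courier goes back to the south bank alone.  [the south bank: Alma, Kira, Lev, Mina, Sol | the north bank: Cato, Evan, Tess]
7. Courier goes to the north bank with Sol.  [the south bank: Alma, Kira, Lev, Mina | the north bank: Cato, Evan, Sol, Tess]
8. Courier goes back to the south bank with Evan.  [the south bank: Alma, Evan, Kira, Lev, Mina | the north bank: Cato, Sol, Tess]
9. Courier goes to the north bank with Mina.  [the south bank: Alma, Evan, Kira, Lev | the north bank: Cato, Mina, Sol, Tess]
10. Courier goes back to the south bank alone.  [the south bank: Alma, Evan, Kira, Lev | the north bank: Cato, Mina, Sol, Tess]
11. Courier goes to the north bank with Lev.  [the south bank: Alma, Evan, Kira | the north bank: Cato, Lev, Mina, Sol, Tess]
12. Courier goes back to the south bank alone.  [the south bank: Alma, Evan, Kira | the north bank: Cato, Lev, Mina, Sol, Tess]
13. Courier goes to the north bank with Kira.  [the south bank: Alma, Evan | the north bank: Cato, Kira, Lev, Mina, Sol, Tess]
14. Courier goes back to the south bank alone.  [the south bank: Alma, Evan | the north bank: Cato, Kira, Lev, Mina, Sol, Tess]
15. Courier goes to the north bank with Alma.  [the south bank: Evan | the north bank: Alma, Cato, Kira, Lev, Mina, Sol, Tess]
16. Courier goes back to the south bank alone.  [the south bank: Evan | the north bank: Alma, Cato, Kira, Lev, Mina, Sol, Tess]
17. Courier goes to the north bank with Evan.  [the south bank: — | the north bank: Alma, Cato, Evan, Kira, Lev, Mina, Sol, Tess]

17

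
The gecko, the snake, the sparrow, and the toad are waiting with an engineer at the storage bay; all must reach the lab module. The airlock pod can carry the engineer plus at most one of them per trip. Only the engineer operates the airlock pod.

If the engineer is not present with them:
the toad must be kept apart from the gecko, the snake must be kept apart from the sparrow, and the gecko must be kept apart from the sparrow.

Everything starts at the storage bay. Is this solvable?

No

Whatever the first load, the items left behind include a forbidden pair without the engineer. No opening move is safe, so no plan exists.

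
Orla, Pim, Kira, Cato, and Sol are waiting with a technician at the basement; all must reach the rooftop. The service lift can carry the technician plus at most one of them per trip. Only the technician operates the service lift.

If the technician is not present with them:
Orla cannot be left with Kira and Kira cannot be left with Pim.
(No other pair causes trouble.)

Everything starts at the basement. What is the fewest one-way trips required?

Counting alone: the technician can take at most 1 across per trip to the rooftop, so moving all 5 needs at least 5 loaded trips out, with a return between consecutive ones — at least 9 crossings.
The safety rule pushes this higher. Following every safe sequence of crossings, the most of the 5 that can be at the rooftop as the service lift arrives there on crossing 9 is 4 — never all 5.
So no plan with fewer than 11 crossings exists, and this one achieves 11:
1. Technician goes to the rooftop with Kira.  [the basement: Cato, Orla, Pim, Sol | the rooftop: Kira]
2. Technician goes back to the basement alone.  [the basement: Cato, Orla, Pim, Sol | the rooftop: Kira]
3. Technician goes to the rooftop with Orla.  [the basement: Cato, Pim, Sol | the rooftop: Kira, Orla]
4. Technician goes back to the basement with Kira.  [the basement: Cato, Kira, Pim, Sol | the rooftop: Orla]
5. Technician goes to the rooftop with Pim.  [the basement: Cato, Kira, Sol | the rooftop: Orla, Pim]
6. Technician goes back to the basement alone.  [the basement: Cato, Kira, Sol | the rooftop: Orla, Pim]
7. Technician goes to the rooftop with Cato.  [the basement: Kira, Sol | the rooftop: Cato, Orla, Pim]
8. Technician goes back to the basement alone.  [the basement: Kira, Sol | the rooftop: Cato, Orla, Pim]
9. Technician goes to the rooftop with Sol.  [the basement: Kira | the rooftop: Cato, Orla, Pim, Sol]
10. Technician goes back to the basement alone.  [the basement: Kira | the rooftop: Cato, Orla, Pim, Sol]
11. Technician goes to the rooftop with Kira.  [the basement: — | the rooftop: Cato, Kira, Orla, Pim, Sol]

11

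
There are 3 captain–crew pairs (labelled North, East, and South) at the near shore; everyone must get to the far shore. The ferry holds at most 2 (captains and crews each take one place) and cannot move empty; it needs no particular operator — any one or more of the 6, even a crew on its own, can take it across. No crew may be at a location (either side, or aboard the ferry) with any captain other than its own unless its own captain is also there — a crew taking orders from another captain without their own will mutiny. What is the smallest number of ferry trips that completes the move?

11

Counting alone: each trip to the far shore takes at most 2 across and each return brings at least 1 back, so after t trips out (and t−1 returns) at most 2t − (t−1) of the 6 are across; that first reaches 6 at t = 5, so at least 9 crossings are needed.
The safety rule pushes this higher. Following every safe sequence of crossings, the most of the 6 that can be at the far shore as the ferry arrives there on crossing 9 is 5 — never all 6.
So no plan with fewer than 11 crossings exists, and this one achieves 11:
1. captain North and crew North cross → the far shore.
2. captain North crosses ← the near shore.
3. crew East and crew South cross → the far shore.
4. crew North crosses ← the near shore.
5. captain East and captain South cross → the far shore.
6. captain East and crew East cross ← the near shore.
7. captain East and captain North cross → the far shore.
8. crew South crosses ← the near shore.
9. crew East and crew North cross → the far shore.
10. captain South crosses ← the near shore.
11. captain South and crew South cross → the far shore.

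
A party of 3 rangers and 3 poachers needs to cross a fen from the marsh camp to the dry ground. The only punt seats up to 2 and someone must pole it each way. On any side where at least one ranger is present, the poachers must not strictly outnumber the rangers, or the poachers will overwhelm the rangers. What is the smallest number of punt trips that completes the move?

Counting alone: each trip to the dry ground takes at most 2 across and each return brings at least 1 back, so after t trips out (and t−1 returns) at most 2t − (t−1) of the 6 are across; that first reaches 6 at t = 5, so at least 9 crossings are needed.
The safety rule pushes this higher. Following every safe sequence of crossings, the most of the 6 that can be at the dry ground as the punt arrives there on crossing 9 is 5 — never all 6.
So no plan with fewer than 11 crossings exists, and this one achieves 11:
1. 2 poachers → the dry ground.  (the marsh camp: 3R 1P; the dry ground: 0R 2P)
2. 1 poacher ← the marsh camp.  (the marsh camp: 3R 2P; the dry ground: 0R 1P)
3. 2 poachers → the dry ground.  (the marsh camp: 3R 0P; the dry ground: 0R 3P)
4. 1 poacher ← the marsh camp.  (the marsh camp: 3R 1P; the dry ground: 0R 2P)
5. 2 rangers → the dry ground.  (the marsh camp: 1R 1P; the dry ground: 2R 2P)
6. 1 ranger and 1 poacher ← the marsh camp.  (the marsh camp: 2R 2P; the dry ground: 1R 1P)
7. 2 rangers → the dry ground.  (the marsh camp: 0R 2P; the dry ground: 3R 1P)
8. 1 poacher ← the marsh camp.  (the marsh camp: 0R 3P; the dry ground: 3R 0P)
9. 2 poachers → the dry ground.  (the marsh camp: 0R 1P; the dry ground: 3R 2P)
10. 1 poacher ← the marsh camp.  (the marsh camp: 0R 2P; the dry ground: 3R 1P)
11. 2 poachers → the dry ground.  (the marsh camp: 0R 0P; the dry ground: 3R 3P)

11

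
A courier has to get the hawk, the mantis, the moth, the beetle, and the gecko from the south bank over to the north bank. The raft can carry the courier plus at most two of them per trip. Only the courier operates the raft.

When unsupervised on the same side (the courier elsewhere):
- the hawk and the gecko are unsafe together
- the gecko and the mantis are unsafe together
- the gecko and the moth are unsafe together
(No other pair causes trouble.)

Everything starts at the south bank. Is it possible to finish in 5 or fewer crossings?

Yes

Yes — this plan uses 5 crossings (≤ 5):
1. Courier goes to the north bank with the gecko and the hawk.  [the south bank: the beetle, the mantis, the moth | the north bank: the gecko, the hawk]
2. Courier goes back to the south bank with the gecko.  [the south bank: the beetle, the gecko, the mantis, the moth | the north bank: the hawk]
3. Courier goes to the north bank with the mantis and the moth.  [the south bank: the beetle, the gecko | the north bank: the hawk, the mantis, the moth]
4. Courier goes back to the south bank alone.  [the south bank: the beetle, the gecko | the north bank: the hawk, the mantis, the moth]
5. Courier goes to the north bank with the beetle and the gecko.  [the south bank: — | the north bank: the beetle, the gecko, the hawk, the mantis, the moth]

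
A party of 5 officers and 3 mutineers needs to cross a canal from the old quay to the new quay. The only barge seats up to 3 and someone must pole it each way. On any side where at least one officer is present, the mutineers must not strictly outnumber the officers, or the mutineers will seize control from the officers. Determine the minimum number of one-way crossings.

7

Counting alone: each trip to the new quay takes at most 3 across and each return brings at least 1 back, so after t trips out (and t−1 returns) at most 3t − (t−1) of the 8 are across; that first reaches 8 at t = 4, so at least 7 crossings are needed.
The plan below uses exactly 7 crossings, so it is optimal:
1. 2 mutineers → the new quay.  (the old quay: 5O 1M; the new quay: 0O 2M)
2. 1 mutineer ← the old quay.  (the old quay: 5O 2M; the new quay: 0O 1M)
3. 2 officers and 1 mutineer → the new quay.  (the old quay: 3O 1M; the new quay: 2O 2M)
4. 1 mutineer ← the old quay.  (the old quay: 3O 2M; the new quay: 2O 1M)
5. 1 officer and 2 mutineers → the new quay.  (the old quay: 2O 0M; the new quay: 3O 3M)
6. 1 mutineer ← the old quay.  (the old quay: 2O 1M; the new quay: 3O 2M)
7. 2 officers and 1 mutineer → the new quay.  (the old quay: 0O 0M; the new quay: 5O 3M)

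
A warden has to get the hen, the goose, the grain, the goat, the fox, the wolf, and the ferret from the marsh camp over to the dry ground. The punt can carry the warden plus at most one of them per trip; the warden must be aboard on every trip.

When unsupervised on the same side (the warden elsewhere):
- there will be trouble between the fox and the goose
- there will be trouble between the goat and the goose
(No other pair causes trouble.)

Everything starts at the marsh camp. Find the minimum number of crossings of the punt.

Counting alone: the warden can take at most 1 across per trip to the dry ground, so moving all 7 needs at least 7 loaded trips out, with a return between consecutive ones — at least 13 crossings.
The safety rule pushes this higher. Following every safe sequence of crossings, the most of the 7 that can be at the dry ground as the punt arrives there on crossing 13 is 6 — never all 7.
So no plan with fewer than 15 crossings exists, and this one achieves 15:
1. Warden goes to the dry ground with the goose.
2. Warden goes back to the marsh camp alone.
3. Warden goes to the dry ground with the hen.
4. Warden goes back to the marsh camp alone.
5. Warden goes to the dry ground with the grain.
6. Warden goes back to the marsh camp alone.
7. Warden goes to the dry ground with the goat.
8. Warden goes back to the marsh camp with the goose.
9. Warden goes to the dry ground with the fox.
10. Warden goes back to the marsh camp alone.
11. Warden goes to the dry ground with the wolf.
12. Warden goes back to the marsh camp alone.
13. Warden goes to the dry ground with the ferret.
14. Warden goes back to the marsh camp alone.
15. Warden goes to the dry ground with the goose.

15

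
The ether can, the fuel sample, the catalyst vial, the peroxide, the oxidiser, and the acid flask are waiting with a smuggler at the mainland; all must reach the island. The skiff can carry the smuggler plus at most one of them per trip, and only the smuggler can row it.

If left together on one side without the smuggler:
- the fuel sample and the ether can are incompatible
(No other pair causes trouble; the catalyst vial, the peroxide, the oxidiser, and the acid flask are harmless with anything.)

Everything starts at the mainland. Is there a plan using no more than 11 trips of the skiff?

Yes

Yes — this plan uses 11 crossings (≤ 11):
1. Smuggler goes to the island with the ether can.  [the mainland: the acid flask, the catalyst vial, the fuel sample, the oxidiser, the peroxide | the island: the ether can]
2. Smuggler goes back to the mainland alone.  [the mainland: the acid flask, the catalyst vial, the fuel sample, the oxidiser, the peroxide | the island: the ether can]
3. Smuggler goes to the island with the catalyst vial.  [the mainland: the acid flask, the fuel sample, the oxidiser, the peroxide | the island: the catalyst vial, the ether can]
4. Smuggler goes back to the mainland alone.  [the mainland: the acid flask, the fuel sample, the oxidiser, the peroxide | the island: the catalyst vial, the ether can]
5. Smuggler goes to the island with the peroxide.  [the mainland: the acid flask, the fuel sample, the oxidiser | the island: the catalyst vial, the ether can, the peroxide]
6. Smuggler goes back to the mainland alone.  [the mainland: the acid flask, the fuel sample, the oxidiser | the island: the catalyst vial, the ether can, the peroxide]
7. Smuggler goes to the island with the oxidiser.  [the mainland: the acid flask, the fuel sample | the island: the catalyst vial, the ether can, the oxidiser, the peroxide]
8. Smuggler goes back to the mainland alone.  [the mainland: the acid flask, the fuel sample | the island: the catalyst vial, the ether can, the oxidiser, the peroxide]
9. Smuggler goes to the island with the acid flask.  [the mainland: the fuel sample | the island: the acid flask, the catalyst vial, the ether can, the oxidiser, the peroxide]
10. Smuggler goes back to the mainland alone.  [the mainland: the fuel sample | the island: the acid flask, the catalyst vial, the ether can, the oxidiser, the peroxide]
11. Smuggler goes to the island with the fuel sample.  [the mainland: — | the island: the acid flask, the catalyst vial, the ether can, the fuel sample, the oxidiser, the peroxide]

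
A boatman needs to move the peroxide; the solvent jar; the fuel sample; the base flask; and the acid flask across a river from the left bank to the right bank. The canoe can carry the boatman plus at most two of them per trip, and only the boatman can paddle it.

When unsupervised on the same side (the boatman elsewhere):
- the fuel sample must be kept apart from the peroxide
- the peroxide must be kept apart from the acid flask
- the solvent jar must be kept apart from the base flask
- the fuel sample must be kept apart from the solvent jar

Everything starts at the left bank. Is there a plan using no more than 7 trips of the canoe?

Yes — this plan uses 7 crossings (≤ 7):
1. Boatman goes to the right bank with the peroxide and the solvent jar.  [the left bank: the acid flask, the base flask, the fuel sample | the right bank: the peroxide, the solvent jar]
2. Boatman goes back to the left bank alone.  [the left bank: the acid flask, the base flask, the fuel sample | the right bank: the peroxide, the solvent jar]
3. Boatman goes to the right bank with the fuel sample.  [the left bank: the acid flask, the base flask | the right bank: the fuel sample, the peroxide, the solvent jar]
4. Boatman goes back to the left bank with the peroxide and the solvent jar.  [the left bank: the acid flask, the base flask, the peroxide, the solvent jar | the right bank: the fuel sample]
5. Boatman goes to the right bank with the acid flask and the base flask.  [the left bank: the peroxide, the solvent jar | the right bank: the acid flask, the base flask, the fuel sample]
6. Boatman goes back to the left bank alone.  [the left bank: the peroxide, the solvent jar | the right bank: the acid flask, the base flask, the fuel sample]
7. Boatman goes to the right bank with the peroxide and the solvent jar.  [the left bank: — | the right bank: the acid flask, the base flask, the fuel sample, the peroxide, the solvent jar]

Yes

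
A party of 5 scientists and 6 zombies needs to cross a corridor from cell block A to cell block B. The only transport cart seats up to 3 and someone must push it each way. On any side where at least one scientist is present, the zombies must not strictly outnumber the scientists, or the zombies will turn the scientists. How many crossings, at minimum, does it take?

impossible

The zombies already outnumber the scientists at cell block A before anyone moves, so the starting position itself is disallowed.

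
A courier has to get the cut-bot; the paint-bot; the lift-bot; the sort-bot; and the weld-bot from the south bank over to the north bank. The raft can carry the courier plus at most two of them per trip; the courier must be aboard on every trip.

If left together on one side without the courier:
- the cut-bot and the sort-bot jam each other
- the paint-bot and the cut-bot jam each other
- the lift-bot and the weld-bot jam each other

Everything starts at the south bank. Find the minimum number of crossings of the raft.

Counting alone: the courier can take at most 2 across per trip to the north bank, so moving all 5 needs at least 3 loaded trips out, with a return between consecutive ones — at least 5 crossings.
The plan below uses exactly 5 crossings, so it is optimal:
1. Courier goes to the north bank with the cut-bot and the lift-bot.
2. Courier goes back to the south bank alone.
3. Courier goes to the north bank with the paint-bot and the sort-bot.
4. Courier goes back to the south bank with the cut-bot.
5. Courier goes to the north bank with the cut-bot and the weld-bot.

5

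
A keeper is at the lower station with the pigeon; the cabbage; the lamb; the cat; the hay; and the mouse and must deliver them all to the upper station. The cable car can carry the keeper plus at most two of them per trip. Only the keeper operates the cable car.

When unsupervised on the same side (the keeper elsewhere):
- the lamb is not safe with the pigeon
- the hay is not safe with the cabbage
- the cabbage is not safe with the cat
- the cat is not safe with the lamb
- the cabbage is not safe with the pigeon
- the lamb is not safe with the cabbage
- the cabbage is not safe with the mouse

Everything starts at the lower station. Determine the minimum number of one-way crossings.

9

Counting alone: the keeper can take at most 2 across per trip to the upper station, so moving all 6 needs at least 3 loaded trips out, with a return between consecutive ones — at least 5 crossings.
The safety rule pushes this higher. Following every safe sequence of crossings, the most of the 6 that can be at the upper station as the cable car arrives there on crossings 5, 7 is 4, 5 respectively — never all 6.
So no plan with fewer than 9 crossings exists, and this one achieves 9:
1. Keeper goes to the upper station with the cabbage and the lamb.  [the lower station: the cat, the hay, the mouse, the pigeon | the upper station: the cabbage, the lamb]
2. Keeper goes back to the lower station with the cabbage.  [the lower station: the cabbage, the cat, the hay, the mouse, the pigeon | the upper station: the lamb]
3. Keeper goes to the upper station with the cabbage and the hay.  [the lower station: the cat, the mouse, the pigeon | the upper station: the cabbage, the hay, the lamb]
4. Keeper goes back to the lower station with the cabbage.  [the lower station: the cabbage, the cat, the mouse, the pigeon | the upper station: the hay, the lamb]
5. Keeper goes to the upper station with the cabbage and the mouse.  [the lower station: the cat, the pigeon | the upper station: the cabbage, the hay, the lamb, the mouse]
6. Keeper goes back to the lower station with the cabbage.  [the lower station: the cabbage, the cat, the pigeon | the upper station: the hay, the lamb, the mouse]
7. Keeper goes to the upper station with the cat and the pigeon.  [the lower station: the cabbage | the upper station: the cat, the hay, the lamb, the mouse, the pigeon]
8. Keeper goes back to the lower station with the lamb.  [the lower station: the cabbage, the lamb | the upper station: the cat, the hay, the mouse, the pigeon]
9. Keeper goes to the upper station with the cabbage and the lamb.  [the lower station: — | the upper station: the cabbage, the cat, the hay, the lamb, the mouse, the pigeon]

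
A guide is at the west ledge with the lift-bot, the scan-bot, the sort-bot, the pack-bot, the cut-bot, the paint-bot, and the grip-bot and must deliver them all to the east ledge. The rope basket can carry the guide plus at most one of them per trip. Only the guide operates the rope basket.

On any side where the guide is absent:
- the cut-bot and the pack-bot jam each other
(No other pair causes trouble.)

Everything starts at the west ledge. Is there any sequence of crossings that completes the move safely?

1. Guide goes to the east ledge with the pack-bot.  [the west ledge: the cut-bot, the grip-bot, the lift-bot, the paint-bot, the scan-bot, the sort-bot | the east ledge: the pack-bot]
2. Guide goes back to the west ledge alone.  [the west ledge: the cut-bot, the grip-bot, the lift-bot, the paint-bot, the scan-bot, the sort-bot | the east ledge: the pack-bot]
3. Guide goes to the east ledge with the lift-bot.  [the west ledge: the cut-bot, the grip-bot, the paint-bot, the scan-bot, the sort-bot | the east ledge: the lift-bot, the pack-bot]
4. Guide goes back to the west ledge alone.  [the west ledge: the cut-bot, the grip-bot, the paint-bot, the scan-bot, the sort-bot | the east ledge: the lift-bot, the pack-bot]
5. Guide goes to the east ledge with the scan-bot.  [the west ledge: the cut-bot, the grip-bot, the paint-bot, the sort-bot | the east ledge: the lift-bot, the pack-bot, the scan-bot]
6. Guide goes back to the west ledge alone.  [the west ledge: the cut-bot, the grip-bot, the paint-bot, the sort-bot | the east ledge: the lift-bot, the pack-bot, the scan-bot]
7. Guide goes to the east ledge with the sort-bot.  [the west ledge: the cut-bot, the grip-bot, the paint-bot | the east ledge: the lift-bot, the pack-bot, the scan-bot, the sort-bot]
8. Guide goes back to the west ledge alone.  [the west ledge: the cut-bot, the grip-bot, the paint-bot | the east ledge: the lift-bot, the pack-bot, the scan-bot, the sort-bot]
9. Guide goes to the east ledge with the paint-bot.  [the west ledge: the cut-bot, the grip-bot | the east ledge: the lift-bot, the pack-bot, the paint-bot, the scan-bot, the sort-bot]
10. Guide goes back to the west ledge alone.  [the west ledge: the cut-bot, the grip-bot | the east ledge: the lift-bot, the pack-bot, the paint-bot, the scan-bot, the sort-bot]
11. Guide goes to the east ledge with the grip-bot.  [the west ledge: the cut-bot | the east ledge: the grip-bot, the lift-bot, the pack-bot, the paint-bot, the scan-bot, the sort-bot]
12. Guide goes back to the west ledge alone.  [the west ledge: the cut-bot | the east ledge: the grip-bot, the lift-bot, the pack-bot, the paint-bot, the scan-bot, the sort-bot]
13. Guide goes to the east ledge with the cut-bot.  [the west ledge: — | the east ledge: the cut-bot, the grip-bot, the lift-bot, the pack-bot, the paint-bot, the scan-bot, the sort-bot]

Yes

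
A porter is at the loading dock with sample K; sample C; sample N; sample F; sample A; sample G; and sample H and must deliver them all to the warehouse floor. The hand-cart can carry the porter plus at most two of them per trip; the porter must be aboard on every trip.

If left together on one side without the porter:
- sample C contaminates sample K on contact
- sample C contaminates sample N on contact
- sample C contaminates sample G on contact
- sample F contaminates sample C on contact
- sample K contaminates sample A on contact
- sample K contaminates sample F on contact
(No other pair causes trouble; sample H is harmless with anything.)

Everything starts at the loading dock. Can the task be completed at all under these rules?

Yes

1. Porter goes to the warehouse floor with sample C and sample K.  [the loading dock: sample A, sample F, sample G, sample H, sample N | the warehouse floor: sample C, sample K]
2. Porter goes back to the loading dock with sample K.  [the loading dock: sample A, sample F, sample G, sample H, sample K, sample N | the warehouse floor: sample C]
3. Porter goes to the warehouse floor with sample K and sample N.  [the loading dock: sample A, sample F, sample G, sample H | the warehouse floor: sample C, sample K, sample N]
4. Porter goes back to the loading dock with sample C.  [the loading dock: sample A, sample C, sample F, sample G, sample H | the warehouse floor: sample K, sample N]
5. Porter goes to the warehouse floor with sample C and sample G.  [the loading dock: sample A, sample F, sample H | the warehouse floor: sample C, sample G, sample K, sample N]
6. Porter goes back to the loading dock with sample C.  [the loading dock: sample A, sample C, sample F, sample H | the warehouse floor: sample G, sample K, sample N]
7. Porter goes to the warehouse floor with sample C and sample H.  [the loading dock: sample A, sample F | the warehouse floor: sample C, sample G, sample H, sample K, sample N]
8. Porter goes back to the loading dock with sample C.  [the loading dock: sample A, sample C, sample F | the warehouse floor: sample G, sample H, sample K, sample N]
9. Porter goes to the warehouse floor with sample A and sample F.  [the loading dock: sample C | the warehouse floor: sample A, sample F, sample G, sample H, sample K, sample N]
10. Porter goes back to the loading dock with sample K.  [the loading dock: sample C, sample K | the warehouse floor: sample A, sample F, sample G, sample H, sample N]
11. Porter goes to the warehouse floor with sample C and sample K.  [the loading dock: — | the warehouse floor: sample A, sample C, sample F, sample G, sample H, sample K, sample N]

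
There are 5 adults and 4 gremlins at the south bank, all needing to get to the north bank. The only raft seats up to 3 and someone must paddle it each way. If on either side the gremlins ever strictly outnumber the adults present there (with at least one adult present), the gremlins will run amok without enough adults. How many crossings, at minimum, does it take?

Counting alone: each trip to the north bank takes at most 3 across and each return brings at least 1 back, so after t trips out (and t−1 returns) at most 3t − (t−1) of the 9 are across; that first reaches 9 at t = 4, so at least 7 crossings are needed.
The plan below uses exactly 7 crossings, so it is optimal:
1. 3 gremlins → the north bank.  (the south bank: 5A 1G; the north bank: 0A 3G)
2. 1 gremlin ← the south bank.  (the south bank: 5A 2G; the north bank: 0A 2G)
3. 3 adults → the north bank.  (the south bank: 2A 2G; the north bank: 3A 2G)
4. 1 adult ← the south bank.  (the south bank: 3A 2G; the north bank: 2A 2G)
5. 2 adults and 1 gremlin → the north bank.  (the south bank: 1A 1G; the north bank: 4A 3G)
6. 1 adult ← the south bank.  (the south bank: 2A 1G; the north bank: 3A 3G)
7. 2 adults and 1 gremlin → the north bank.  (the south bank: 0A 0G; the north bank: 5A 4G)

7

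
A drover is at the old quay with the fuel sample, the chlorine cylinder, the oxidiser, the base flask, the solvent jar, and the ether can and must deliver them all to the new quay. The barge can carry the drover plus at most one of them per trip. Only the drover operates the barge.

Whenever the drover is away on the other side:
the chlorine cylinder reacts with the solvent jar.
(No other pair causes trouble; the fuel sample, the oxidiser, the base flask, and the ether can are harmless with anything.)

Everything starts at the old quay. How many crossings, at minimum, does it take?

Counting alone: the drover can take at most 1 across per trip to the new quay, so moving all 6 needs at least 6 loaded trips out, with a return between consecutive ones — at least 11 crossings.
The plan below uses exactly 11 crossings, so it is optimal:
1. Drover goes to the new quay with the chlorine cylinder.
2. Drover goes back to the old quay alone.
3. Drover goes to the new quay with the fuel sample.
4. Drover goes back to the old quay alone.
5. Drover goes to the new quay with the oxidiser.
6. Drover goes back to the old quay alone.
7. Drover goes to the new quay with the base flask.
8. Drover goes back to the old quay alone.
9. Drover goes to the new quay with the ether can.
10. Drover goes back to the old quay alone.
11. Drover goes to the new quay with the solvent jar.

11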